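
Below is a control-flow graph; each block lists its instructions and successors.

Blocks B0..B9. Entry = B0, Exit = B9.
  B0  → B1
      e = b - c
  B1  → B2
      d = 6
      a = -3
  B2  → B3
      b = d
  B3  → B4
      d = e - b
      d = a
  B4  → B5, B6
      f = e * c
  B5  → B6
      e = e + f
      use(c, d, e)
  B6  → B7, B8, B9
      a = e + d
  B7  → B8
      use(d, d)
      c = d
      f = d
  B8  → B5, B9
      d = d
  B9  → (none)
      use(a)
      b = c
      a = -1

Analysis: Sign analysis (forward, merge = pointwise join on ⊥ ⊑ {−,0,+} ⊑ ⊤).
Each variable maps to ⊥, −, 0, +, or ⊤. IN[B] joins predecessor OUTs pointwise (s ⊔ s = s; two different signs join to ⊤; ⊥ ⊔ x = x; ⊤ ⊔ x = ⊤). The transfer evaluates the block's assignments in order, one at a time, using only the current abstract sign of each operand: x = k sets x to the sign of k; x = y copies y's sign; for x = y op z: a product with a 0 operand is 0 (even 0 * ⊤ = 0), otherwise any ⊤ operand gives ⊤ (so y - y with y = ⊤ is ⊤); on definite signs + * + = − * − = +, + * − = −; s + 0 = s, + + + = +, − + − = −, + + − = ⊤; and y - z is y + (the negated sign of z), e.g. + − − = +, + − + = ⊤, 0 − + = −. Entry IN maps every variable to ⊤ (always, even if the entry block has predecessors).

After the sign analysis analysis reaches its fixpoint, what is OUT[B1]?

Answer: {a: -, b: ⊤, c: ⊤, d: +, e: ⊤, f: ⊤}

Derivation:
Converged values:
  B0: | IN=(all ⊤) | OUT=(all ⊤)
  B1: | IN=(all ⊤) | OUT={a:-, d:+; rest ⊤}
  B2: | IN={a:-, d:+; rest ⊤} | OUT={a:-, b:+, d:+; rest ⊤}
  B3: | IN={a:-, b:+, d:+; rest ⊤} | OUT={a:-, b:+, d:-; rest ⊤}
  B4: | IN={a:-, b:+, d:-; rest ⊤} | OUT={a:-, b:+, d:-; rest ⊤}
  B5: | IN={b:+, d:-; rest ⊤} | OUT={b:+, d:-; rest ⊤}
  B6: | IN={b:+, d:-; rest ⊤} | OUT={b:+, d:-; rest ⊤}
  B7: | IN={b:+, d:-; rest ⊤} | OUT={b:+, c:-, d:-, f:-; rest ⊤}
  B8: | IN={b:+, d:-; rest ⊤} | OUT={b:+, d:-; rest ⊤}
  B9: | IN={b:+, d:-; rest ⊤} | OUT={a:-, d:-; rest ⊤}

Merge at B1: IN[B1] = OUT[B0] = {a: ⊤, b: ⊤, c: ⊤, d: ⊤, e: ⊤, f: ⊤}
Applying B1's transfer function to that IN value gives OUT[B1] (row B1 above).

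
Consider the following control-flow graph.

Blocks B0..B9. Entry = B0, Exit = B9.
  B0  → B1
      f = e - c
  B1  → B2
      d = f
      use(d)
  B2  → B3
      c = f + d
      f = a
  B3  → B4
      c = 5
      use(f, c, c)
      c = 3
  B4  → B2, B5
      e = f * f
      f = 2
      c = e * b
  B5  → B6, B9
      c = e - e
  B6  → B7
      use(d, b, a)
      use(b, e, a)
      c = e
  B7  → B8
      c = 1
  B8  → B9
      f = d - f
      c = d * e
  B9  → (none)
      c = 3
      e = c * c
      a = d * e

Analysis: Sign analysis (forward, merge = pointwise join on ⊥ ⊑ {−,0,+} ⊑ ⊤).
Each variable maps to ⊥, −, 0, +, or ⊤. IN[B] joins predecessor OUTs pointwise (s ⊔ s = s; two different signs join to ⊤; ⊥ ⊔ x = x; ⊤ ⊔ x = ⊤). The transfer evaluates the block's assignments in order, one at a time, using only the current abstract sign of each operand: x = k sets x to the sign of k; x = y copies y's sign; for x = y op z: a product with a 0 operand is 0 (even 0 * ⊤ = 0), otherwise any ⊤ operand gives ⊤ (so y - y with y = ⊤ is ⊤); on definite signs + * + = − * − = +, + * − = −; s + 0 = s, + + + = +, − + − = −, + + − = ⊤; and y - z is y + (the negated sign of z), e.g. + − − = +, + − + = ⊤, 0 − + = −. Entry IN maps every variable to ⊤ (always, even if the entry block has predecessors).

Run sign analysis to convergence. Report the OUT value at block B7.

Answer: {a: ⊤, b: ⊤, c: +, d: ⊤, e: ⊤, f: +}

Derivation:
Converged values:
  B0:  IN=(all ⊤)  OUT=(all ⊤)
  B1:  IN=(all ⊤)  OUT=(all ⊤)
  B2:  IN=(all ⊤)  OUT=(all ⊤)
  B3:  IN=(all ⊤)  OUT={c:+; rest ⊤}
  B4:  IN={c:+; rest ⊤}  OUT={f:+; rest ⊤}
  B5:  IN={f:+; rest ⊤}  OUT={f:+; rest ⊤}
  B6:  IN={f:+; rest ⊤}  OUT={f:+; rest ⊤}
  B7:  IN={f:+; rest ⊤}  OUT={c:+, f:+; rest ⊤}
  B8:  IN={c:+, f:+; rest ⊤}  OUT=(all ⊤)
  B9:  IN=(all ⊤)  OUT={c:+, e:+; rest ⊤}

Merge at B7: IN[B7] = OUT[B6] = {a: ⊤, b: ⊤, c: ⊤, d: ⊤, e: ⊤, f: +}
Applying B7's transfer function to that IN value gives OUT[B7] (row B7 above).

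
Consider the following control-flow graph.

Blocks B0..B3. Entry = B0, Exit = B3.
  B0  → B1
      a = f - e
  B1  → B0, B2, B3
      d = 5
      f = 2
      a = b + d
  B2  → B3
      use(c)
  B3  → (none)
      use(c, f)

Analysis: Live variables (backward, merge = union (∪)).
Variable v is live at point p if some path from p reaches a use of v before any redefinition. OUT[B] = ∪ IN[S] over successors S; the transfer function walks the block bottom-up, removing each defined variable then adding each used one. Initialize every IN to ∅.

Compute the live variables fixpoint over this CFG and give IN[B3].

Converged values:
  B0:   IN={b, c, e, f}   OUT={b, c, e}
  B1:   IN={b, c, e}   OUT={b, c, e, f}
  B2:   IN={c, f}   OUT={c, f}
  B3:   IN={c, f}   OUT={}

B3 is the boundary node: OUT[B3] = {}
Applying B3's transfer function to that OUT value gives IN[B3] (row B3 above).

Answer: {c, f}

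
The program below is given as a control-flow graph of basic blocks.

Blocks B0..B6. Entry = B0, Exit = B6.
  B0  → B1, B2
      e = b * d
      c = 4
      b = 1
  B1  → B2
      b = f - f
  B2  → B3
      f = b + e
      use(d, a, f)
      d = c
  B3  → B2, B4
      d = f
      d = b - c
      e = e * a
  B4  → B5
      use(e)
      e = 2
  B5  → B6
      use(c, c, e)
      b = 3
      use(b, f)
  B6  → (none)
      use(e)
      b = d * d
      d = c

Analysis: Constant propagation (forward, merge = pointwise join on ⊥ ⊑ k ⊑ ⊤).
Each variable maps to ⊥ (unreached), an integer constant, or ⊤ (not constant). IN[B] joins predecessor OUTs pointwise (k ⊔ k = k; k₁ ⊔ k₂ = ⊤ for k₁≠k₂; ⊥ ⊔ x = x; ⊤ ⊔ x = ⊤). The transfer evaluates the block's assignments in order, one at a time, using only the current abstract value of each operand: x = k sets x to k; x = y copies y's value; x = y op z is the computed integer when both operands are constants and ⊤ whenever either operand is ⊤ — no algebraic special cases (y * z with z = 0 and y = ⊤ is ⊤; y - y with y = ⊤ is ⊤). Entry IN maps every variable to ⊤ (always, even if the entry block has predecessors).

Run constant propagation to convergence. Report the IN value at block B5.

Fixpoint table:
  B0: | IN=(all ⊤) | OUT={b:1, c:4; rest ⊤}
  B1: | IN={b:1, c:4; rest ⊤} | OUT={c:4; rest ⊤}
  B2: | IN={c:4; rest ⊤} | OUT={c:4, d:4; rest ⊤}
  B3: | IN={c:4, d:4; rest ⊤} | OUT={c:4; rest ⊤}
  B4: | IN={c:4; rest ⊤} | OUT={c:4, e:2; rest ⊤}
  B5: | IN={c:4, e:2; rest ⊤} | OUT={b:3, c:4, e:2; rest ⊤}
  B6: | IN={b:3, c:4, e:2; rest ⊤} | OUT={c:4, d:4, e:2; rest ⊤}

Merge at B5: IN[B5] = OUT[B4] = {a: ⊤, b: ⊤, c: 4, d: ⊤, e: 2, f: ⊤}

Answer: {a: ⊤, b: ⊤, c: 4, d: ⊤, e: 2, f: ⊤}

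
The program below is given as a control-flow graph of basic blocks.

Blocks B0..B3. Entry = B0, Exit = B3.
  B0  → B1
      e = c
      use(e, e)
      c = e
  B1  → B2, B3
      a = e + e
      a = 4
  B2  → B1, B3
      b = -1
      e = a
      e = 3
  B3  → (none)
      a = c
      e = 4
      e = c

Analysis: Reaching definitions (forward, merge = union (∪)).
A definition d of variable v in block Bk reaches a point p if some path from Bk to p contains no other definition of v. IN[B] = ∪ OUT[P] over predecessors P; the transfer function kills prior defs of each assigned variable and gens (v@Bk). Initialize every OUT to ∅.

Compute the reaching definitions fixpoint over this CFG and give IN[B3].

Per-block solution:
  B0:   IN={}   OUT={c@B0, e@B0}
  B1:   IN={a@B1, b@B2, c@B0, e@B0, e@B2}   OUT={a@B1, b@B2, c@B0, e@B0, e@B2}
  B2:   IN={a@B1, b@B2, c@B0, e@B0, e@B2}   OUT={a@B1, b@B2, c@B0, e@B2}
  B3:   IN={a@B1, b@B2, c@B0, e@B0, e@B2}   OUT={a@B3, b@B2, c@B0, e@B3}

Merge at B3: IN[B3] = OUT[B1] ⊔ OUT[B2] = {a@B1, b@B2, c@B0, e@B0, e@B2}

Answer: {a@B1, b@B2, c@B0, e@B0, e@B2}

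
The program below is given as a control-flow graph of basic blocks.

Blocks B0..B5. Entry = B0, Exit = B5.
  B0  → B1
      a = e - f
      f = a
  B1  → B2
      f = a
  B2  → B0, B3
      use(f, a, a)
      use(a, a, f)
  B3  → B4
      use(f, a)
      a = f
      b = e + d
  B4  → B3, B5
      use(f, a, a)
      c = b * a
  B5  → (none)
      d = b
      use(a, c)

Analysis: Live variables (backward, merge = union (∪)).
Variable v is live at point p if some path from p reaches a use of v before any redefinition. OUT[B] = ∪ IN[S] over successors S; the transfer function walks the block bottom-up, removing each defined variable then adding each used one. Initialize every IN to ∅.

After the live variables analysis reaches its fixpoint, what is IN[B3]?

Fixpoint table:
  B0:  IN={d, e, f}  OUT={a, d, e}
  B1:  IN={a, d, e}  OUT={a, d, e, f}
  B2:  IN={a, d, e, f}  OUT={a, d, e, f}
  B3:  IN={a, d, e, f}  OUT={a, b, d, e, f}
  B4:  IN={a, b, d, e, f}  OUT={a, b, c, d, e, f}
  B5:  IN={a, b, c}  OUT={}

Merge at B3: OUT[B3] = IN[B4] = {a, b, d, e, f}
Applying B3's transfer function to that OUT value gives IN[B3] (row B3 above).

Answer: {a, d, e, f}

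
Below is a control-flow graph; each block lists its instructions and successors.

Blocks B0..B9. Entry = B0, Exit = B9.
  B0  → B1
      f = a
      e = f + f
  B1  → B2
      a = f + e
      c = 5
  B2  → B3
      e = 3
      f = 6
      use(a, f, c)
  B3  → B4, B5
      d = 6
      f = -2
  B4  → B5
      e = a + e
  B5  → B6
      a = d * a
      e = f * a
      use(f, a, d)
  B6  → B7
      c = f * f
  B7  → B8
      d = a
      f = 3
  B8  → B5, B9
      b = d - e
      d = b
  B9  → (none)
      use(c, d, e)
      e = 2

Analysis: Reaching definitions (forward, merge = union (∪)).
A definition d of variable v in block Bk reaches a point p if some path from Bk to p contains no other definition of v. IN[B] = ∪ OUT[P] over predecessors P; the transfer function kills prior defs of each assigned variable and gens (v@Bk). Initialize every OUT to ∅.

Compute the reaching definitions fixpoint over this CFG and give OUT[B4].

Per-block solution:
  B0:  IN={}  OUT={e@B0, f@B0}
  B1:  IN={e@B0, f@B0}  OUT={a@B1, c@B1, e@B0, f@B0}
  B2:  IN={a@B1, c@B1, e@B0, f@B0}  OUT={a@B1, c@B1, e@B2, f@B2}
  B3:  IN={a@B1, c@B1, e@B2, f@B2}  OUT={a@B1, c@B1, d@B3, e@B2, f@B3}
  B4:  IN={a@B1, c@B1, d@B3, e@B2, f@B3}  OUT={a@B1, c@B1, d@B3, e@B4, f@B3}
  B5:  IN={a@B1, a@B5, b@B8, c@B1, c@B6, d@B3, d@B8, e@B2, e@B4, e@B5, f@B3, f@B7}  OUT={a@B5, b@B8, c@B1, c@B6, d@B3, d@B8, e@B5, f@B3, f@B7}
  B6:  IN={a@B5, b@B8, c@B1, c@B6, d@B3, d@B8, e@B5, f@B3, f@B7}  OUT={a@B5, b@B8, c@B6, d@B3, d@B8, e@B5, f@B3, f@B7}
  B7:  IN={a@B5, b@B8, c@B6, d@B3, d@B8, e@B5, f@B3, f@B7}  OUT={a@B5, b@B8, c@B6, d@B7, e@B5, f@B7}
  B8:  IN={a@B5, b@B8, c@B6, d@B7, e@B5, f@B7}  OUT={a@B5, b@B8, c@B6, d@B8, e@B5, f@B7}
  B9:  IN={a@B5, b@B8, c@B6, d@B8, e@B5, f@B7}  OUT={a@B5, b@B8, c@B6, d@B8, e@B9, f@B7}

Merge at B4: IN[B4] = OUT[B3] = {a@B1, c@B1, d@B3, e@B2, f@B3}
Applying B4's transfer function to that IN value gives OUT[B4] (row B4 above).

Answer: {a@B1, c@B1, d@B3, e@B4, f@B3}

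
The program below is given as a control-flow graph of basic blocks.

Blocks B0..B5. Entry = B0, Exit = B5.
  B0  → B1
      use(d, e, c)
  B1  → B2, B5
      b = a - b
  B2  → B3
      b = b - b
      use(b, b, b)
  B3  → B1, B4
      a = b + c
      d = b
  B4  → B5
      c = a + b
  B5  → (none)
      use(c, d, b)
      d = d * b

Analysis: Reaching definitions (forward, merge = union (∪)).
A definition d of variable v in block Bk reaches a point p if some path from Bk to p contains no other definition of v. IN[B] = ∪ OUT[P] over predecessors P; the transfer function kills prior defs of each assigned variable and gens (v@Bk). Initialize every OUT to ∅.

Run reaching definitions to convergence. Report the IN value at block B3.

Answer: {a@B3, b@B2, d@B3}

Derivation:
Converged values:
  B0: | IN={} | OUT={}
  B1: | IN={a@B3, b@B2, d@B3} | OUT={a@B3, b@B1, d@B3}
  B2: | IN={a@B3, b@B1, d@B3} | OUT={a@B3, b@B2, d@B3}
  B3: | IN={a@B3, b@B2, d@B3} | OUT={a@B3, b@B2, d@B3}
  B4: | IN={a@B3, b@B2, d@B3} | OUT={a@B3, b@B2, c@B4, d@B3}
  B5: | IN={a@B3, b@B1, b@B2, c@B4, d@B3} | OUT={a@B3, b@B1, b@B2, c@B4, d@B5}

Merge at B3: IN[B3] = OUT[B2] = {a@B3, b@B2, d@B3}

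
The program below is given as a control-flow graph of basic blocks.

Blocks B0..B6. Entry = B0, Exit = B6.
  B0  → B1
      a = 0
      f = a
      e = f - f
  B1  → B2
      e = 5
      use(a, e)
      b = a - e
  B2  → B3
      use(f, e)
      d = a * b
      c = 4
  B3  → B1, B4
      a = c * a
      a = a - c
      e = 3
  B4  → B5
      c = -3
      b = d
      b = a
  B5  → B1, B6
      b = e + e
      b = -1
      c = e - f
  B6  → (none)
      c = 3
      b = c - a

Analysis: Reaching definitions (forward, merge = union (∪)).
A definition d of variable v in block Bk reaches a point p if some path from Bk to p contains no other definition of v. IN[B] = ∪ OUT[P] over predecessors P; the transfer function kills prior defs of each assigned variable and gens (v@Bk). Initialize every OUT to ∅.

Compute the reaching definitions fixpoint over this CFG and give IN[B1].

Fixpoint table:
  B0:  IN={}  OUT={a@B0, e@B0, f@B0}
  B1:  IN={a@B0, a@B3, b@B1, b@B5, c@B2, c@B5, d@B2, e@B0, e@B3, f@B0}  OUT={a@B0, a@B3, b@B1, c@B2, c@B5, d@B2, e@B1, f@B0}
  B2:  IN={a@B0, a@B3, b@B1, c@B2, c@B5, d@B2, e@B1, f@B0}  OUT={a@B0, a@B3, b@B1, c@B2, d@B2, e@B1, f@B0}
  B3:  IN={a@B0, a@B3, b@B1, c@B2, d@B2, e@B1, f@B0}  OUT={a@B3, b@B1, c@B2, d@B2, e@B3, f@B0}
  B4:  IN={a@B3, b@B1, c@B2, d@B2, e@B3, f@B0}  OUT={a@B3, b@B4, c@B4, d@B2, e@B3, f@B0}
  B5:  IN={a@B3, b@B4, c@B4, d@B2, e@B3, f@B0}  OUT={a@B3, b@B5, c@B5, d@B2, e@B3, f@B0}
  B6:  IN={a@B3, b@B5, c@B5, d@B2, e@B3, f@B0}  OUT={a@B3, b@B6, c@B6, d@B2, e@B3, f@B0}

Merge at B1: IN[B1] = OUT[B0] ⊔ OUT[B3] ⊔ OUT[B5] = {a@B0, a@B3, b@B1, b@B5, c@B2, c@B5, d@B2, e@B0, e@B3, f@B0}

Answer: {a@B0, a@B3, b@B1, b@B5, c@B2, c@B5, d@B2, e@B0, e@B3, f@B0}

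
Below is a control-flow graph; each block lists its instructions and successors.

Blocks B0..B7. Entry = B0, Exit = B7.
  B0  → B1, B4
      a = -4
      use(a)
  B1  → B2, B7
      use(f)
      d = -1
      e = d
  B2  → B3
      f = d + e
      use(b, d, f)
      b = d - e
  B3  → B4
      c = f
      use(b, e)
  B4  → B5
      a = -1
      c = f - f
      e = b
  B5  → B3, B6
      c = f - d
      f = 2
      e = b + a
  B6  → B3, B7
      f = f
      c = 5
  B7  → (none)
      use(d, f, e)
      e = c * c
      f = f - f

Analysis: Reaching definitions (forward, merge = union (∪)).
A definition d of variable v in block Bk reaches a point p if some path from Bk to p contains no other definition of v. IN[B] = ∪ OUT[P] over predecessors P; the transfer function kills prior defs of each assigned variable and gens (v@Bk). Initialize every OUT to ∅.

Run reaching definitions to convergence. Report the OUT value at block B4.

Answer: {a@B4, b@B2, c@B4, d@B1, e@B4, f@B2, f@B5, f@B6}

Derivation:
Fixpoint table:
  B0:  IN={}  OUT={a@B0}
  B1:  IN={a@B0}  OUT={a@B0, d@B1, e@B1}
  B2:  IN={a@B0, d@B1, e@B1}  OUT={a@B0, b@B2, d@B1, e@B1, f@B2}
  B3:  IN={a@B0, a@B4, b@B2, c@B5, c@B6, d@B1, e@B1, e@B5, f@B2, f@B5, f@B6}  OUT={a@B0, a@B4, b@B2, c@B3, d@B1, e@B1, e@B5, f@B2, f@B5, f@B6}
  B4:  IN={a@B0, a@B4, b@B2, c@B3, d@B1, e@B1, e@B5, f@B2, f@B5, f@B6}  OUT={a@B4, b@B2, c@B4, d@B1, e@B4, f@B2, f@B5, f@B6}
  B5:  IN={a@B4, b@B2, c@B4, d@B1, e@B4, f@B2, f@B5, f@B6}  OUT={a@B4, b@B2, c@B5, d@B1, e@B5, f@B5}
  B6:  IN={a@B4, b@B2, c@B5, d@B1, e@B5, f@B5}  OUT={a@B4, b@B2, c@B6, d@B1, e@B5, f@B6}
  B7:  IN={a@B0, a@B4, b@B2, c@B6, d@B1, e@B1, e@B5, f@B6}  OUT={a@B0, a@B4, b@B2, c@B6, d@B1, e@B7, f@B7}

Merge at B4: IN[B4] = OUT[B0] ⊔ OUT[B3] = {a@B0, a@B4, b@B2, c@B3, d@B1, e@B1, e@B5, f@B2, f@B5, f@B6}
Applying B4's transfer function to that IN value gives OUT[B4] (row B4 above).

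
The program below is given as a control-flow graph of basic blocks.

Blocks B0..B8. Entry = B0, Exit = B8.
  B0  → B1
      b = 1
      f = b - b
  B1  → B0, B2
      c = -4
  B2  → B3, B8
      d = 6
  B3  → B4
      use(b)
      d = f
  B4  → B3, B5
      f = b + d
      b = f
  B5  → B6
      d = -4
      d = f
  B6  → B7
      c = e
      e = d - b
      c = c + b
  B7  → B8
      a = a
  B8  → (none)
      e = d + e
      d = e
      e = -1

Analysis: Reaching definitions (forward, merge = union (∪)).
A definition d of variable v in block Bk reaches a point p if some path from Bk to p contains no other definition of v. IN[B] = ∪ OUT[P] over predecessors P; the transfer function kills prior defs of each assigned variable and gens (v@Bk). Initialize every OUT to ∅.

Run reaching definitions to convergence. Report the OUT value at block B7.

Converged values:
  B0:   IN={b@B0, c@B1, f@B0}   OUT={b@B0, c@B1, f@B0}
  B1:   IN={b@B0, c@B1, f@B0}   OUT={b@B0, c@B1, f@B0}
  B2:   IN={b@B0, c@B1, f@B0}   OUT={b@B0, c@B1, d@B2, f@B0}
  B3:   IN={b@B0, b@B4, c@B1, d@B2, d@B3, f@B0, f@B4}   OUT={b@B0, b@B4, c@B1, d@B3, f@B0, f@B4}
  B4:   IN={b@B0, b@B4, c@B1, d@B3, f@B0, f@B4}   OUT={b@B4, c@B1, d@B3, f@B4}
  B5:   IN={b@B4, c@B1, d@B3, f@B4}   OUT={b@B4, c@B1, d@B5, f@B4}
  B6:   IN={b@B4, c@B1, d@B5, f@B4}   OUT={b@B4, c@B6, d@B5, e@B6, f@B4}
  B7:   IN={b@B4, c@B6, d@B5, e@B6, f@B4}   OUT={a@B7, b@B4, c@B6, d@B5, e@B6, f@B4}
  B8:   IN={a@B7, b@B0, b@B4, c@B1, c@B6, d@B2, d@B5, e@B6, f@B0, f@B4}   OUT={a@B7, b@B0, b@B4, c@B1, c@B6, d@B8, e@B8, f@B0, f@B4}

Merge at B7: IN[B7] = OUT[B6] = {b@B4, c@B6, d@B5, e@B6, f@B4}
Applying B7's transfer function to that IN value gives OUT[B7] (row B7 above).

Answer: {a@B7, b@B4, c@B6, d@B5, e@B6, f@B4}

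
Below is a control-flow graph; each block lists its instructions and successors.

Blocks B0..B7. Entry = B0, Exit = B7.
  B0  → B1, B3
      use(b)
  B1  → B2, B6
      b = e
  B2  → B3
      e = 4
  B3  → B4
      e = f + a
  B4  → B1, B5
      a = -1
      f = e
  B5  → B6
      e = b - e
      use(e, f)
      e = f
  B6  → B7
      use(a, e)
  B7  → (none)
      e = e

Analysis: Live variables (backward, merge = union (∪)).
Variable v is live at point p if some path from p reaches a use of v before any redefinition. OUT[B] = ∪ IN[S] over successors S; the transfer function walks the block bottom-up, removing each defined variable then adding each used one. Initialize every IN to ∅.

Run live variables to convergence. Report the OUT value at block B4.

Per-block solution:
  B0:   IN={a, b, e, f}   OUT={a, b, e, f}
  B1:   IN={a, e, f}   OUT={a, b, e, f}
  B2:   IN={a, b, f}   OUT={a, b, f}
  B3:   IN={a, b, f}   OUT={b, e}
  B4:   IN={b, e}   OUT={a, b, e, f}
  B5:   IN={a, b, e, f}   OUT={a, e}
  B6:   IN={a, e}   OUT={e}
  B7:   IN={e}   OUT={}

Merge at B4: OUT[B4] = IN[B1] ⊔ IN[B5] = {a, b, e, f}

Answer: {a, b, e, f}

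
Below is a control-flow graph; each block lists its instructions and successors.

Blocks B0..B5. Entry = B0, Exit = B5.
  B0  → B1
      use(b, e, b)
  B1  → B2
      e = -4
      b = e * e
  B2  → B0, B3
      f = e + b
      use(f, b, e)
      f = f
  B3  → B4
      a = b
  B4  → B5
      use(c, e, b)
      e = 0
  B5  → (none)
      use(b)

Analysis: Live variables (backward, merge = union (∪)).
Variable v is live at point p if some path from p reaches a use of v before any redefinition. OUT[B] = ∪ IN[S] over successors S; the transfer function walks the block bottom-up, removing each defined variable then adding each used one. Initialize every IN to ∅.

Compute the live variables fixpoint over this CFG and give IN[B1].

Fixpoint table:
  B0:  IN={b, c, e}  OUT={c}
  B1:  IN={c}  OUT={b, c, e}
  B2:  IN={b, c, e}  OUT={b, c, e}
  B3:  IN={b, c, e}  OUT={b, c, e}
  B4:  IN={b, c, e}  OUT={b}
  B5:  IN={b}  OUT={}

Merge at B1: OUT[B1] = IN[B2] = {b, c, e}
Applying B1's transfer function to that OUT value gives IN[B1] (row B1 above).

Answer: {c}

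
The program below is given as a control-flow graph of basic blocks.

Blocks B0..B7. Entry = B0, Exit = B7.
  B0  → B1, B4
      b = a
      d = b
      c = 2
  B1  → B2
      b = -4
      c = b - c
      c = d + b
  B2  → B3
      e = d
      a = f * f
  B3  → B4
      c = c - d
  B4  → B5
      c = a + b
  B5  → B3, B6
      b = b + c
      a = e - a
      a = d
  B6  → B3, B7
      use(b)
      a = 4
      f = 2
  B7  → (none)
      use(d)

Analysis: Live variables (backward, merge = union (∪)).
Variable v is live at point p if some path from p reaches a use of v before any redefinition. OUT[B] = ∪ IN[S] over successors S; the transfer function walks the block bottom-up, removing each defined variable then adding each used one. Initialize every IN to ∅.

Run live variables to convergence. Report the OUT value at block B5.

Fixpoint table:
  B0:   IN={a, e, f}   OUT={a, b, c, d, e, f}
  B1:   IN={c, d, f}   OUT={b, c, d, f}
  B2:   IN={b, c, d, f}   OUT={a, b, c, d, e}
  B3:   IN={a, b, c, d, e}   OUT={a, b, d, e}
  B4:   IN={a, b, d, e}   OUT={a, b, c, d, e}
  B5:   IN={a, b, c, d, e}   OUT={a, b, c, d, e}
  B6:   IN={b, c, d, e}   OUT={a, b, c, d, e}
  B7:   IN={d}   OUT={}

Merge at B5: OUT[B5] = IN[B3] ⊔ IN[B6] = {a, b, c, d, e}

Answer: {a, b, c, d, e}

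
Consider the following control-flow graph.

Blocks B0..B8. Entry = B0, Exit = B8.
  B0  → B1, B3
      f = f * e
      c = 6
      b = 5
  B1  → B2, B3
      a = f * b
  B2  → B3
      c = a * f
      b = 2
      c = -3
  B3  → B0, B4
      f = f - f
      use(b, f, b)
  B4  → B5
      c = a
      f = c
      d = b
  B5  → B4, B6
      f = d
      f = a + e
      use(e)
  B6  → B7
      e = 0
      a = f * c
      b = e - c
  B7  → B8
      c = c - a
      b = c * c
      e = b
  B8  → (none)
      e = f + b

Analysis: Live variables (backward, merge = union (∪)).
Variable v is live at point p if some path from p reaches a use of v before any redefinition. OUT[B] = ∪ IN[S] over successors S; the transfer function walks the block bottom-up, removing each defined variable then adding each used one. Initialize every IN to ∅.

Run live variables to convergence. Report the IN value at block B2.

Answer: {a, e, f}

Trace:
Per-block solution:
  B0:   IN={a, e, f}   OUT={a, b, e, f}
  B1:   IN={b, e, f}   OUT={a, b, e, f}
  B2:   IN={a, e, f}   OUT={a, b, e, f}
  B3:   IN={a, b, e, f}   OUT={a, b, e, f}
  B4:   IN={a, b, e}   OUT={a, b, c, d, e}
  B5:   IN={a, b, c, d, e}   OUT={a, b, c, e, f}
  B6:   IN={c, f}   OUT={a, c, f}
  B7:   IN={a, c, f}   OUT={b, f}
  B8:   IN={b, f}   OUT={}

Merge at B2: OUT[B2] = IN[B3] = {a, b, e, f}
Applying B2's transfer function to that OUT value gives IN[B2] (row B2 above).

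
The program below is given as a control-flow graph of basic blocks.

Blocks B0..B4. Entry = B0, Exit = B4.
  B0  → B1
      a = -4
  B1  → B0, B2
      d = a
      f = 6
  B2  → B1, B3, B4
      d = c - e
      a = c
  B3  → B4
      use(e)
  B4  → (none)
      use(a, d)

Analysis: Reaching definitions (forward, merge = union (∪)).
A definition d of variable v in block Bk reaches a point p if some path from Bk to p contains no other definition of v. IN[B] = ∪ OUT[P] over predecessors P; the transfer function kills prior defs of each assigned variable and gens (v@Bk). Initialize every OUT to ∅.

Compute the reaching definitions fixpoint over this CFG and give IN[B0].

Converged values:
  B0: | IN={a@B0, a@B2, d@B1, f@B1} | OUT={a@B0, d@B1, f@B1}
  B1: | IN={a@B0, a@B2, d@B1, d@B2, f@B1} | OUT={a@B0, a@B2, d@B1, f@B1}
  B2: | IN={a@B0, a@B2, d@B1, f@B1} | OUT={a@B2, d@B2, f@B1}
  B3: | IN={a@B2, d@B2, f@B1} | OUT={a@B2, d@B2, f@B1}
  B4: | IN={a@B2, d@B2, f@B1} | OUT={a@B2, d@B2, f@B1}

Merge at B0 (entry node, so the boundary value {} is joined with the incoming edge(s)): IN[B0] = {} ⊔ OUT[B1] = {a@B0, a@B2, d@B1, f@B1}

Answer: {a@B0, a@B2, d@B1, f@B1}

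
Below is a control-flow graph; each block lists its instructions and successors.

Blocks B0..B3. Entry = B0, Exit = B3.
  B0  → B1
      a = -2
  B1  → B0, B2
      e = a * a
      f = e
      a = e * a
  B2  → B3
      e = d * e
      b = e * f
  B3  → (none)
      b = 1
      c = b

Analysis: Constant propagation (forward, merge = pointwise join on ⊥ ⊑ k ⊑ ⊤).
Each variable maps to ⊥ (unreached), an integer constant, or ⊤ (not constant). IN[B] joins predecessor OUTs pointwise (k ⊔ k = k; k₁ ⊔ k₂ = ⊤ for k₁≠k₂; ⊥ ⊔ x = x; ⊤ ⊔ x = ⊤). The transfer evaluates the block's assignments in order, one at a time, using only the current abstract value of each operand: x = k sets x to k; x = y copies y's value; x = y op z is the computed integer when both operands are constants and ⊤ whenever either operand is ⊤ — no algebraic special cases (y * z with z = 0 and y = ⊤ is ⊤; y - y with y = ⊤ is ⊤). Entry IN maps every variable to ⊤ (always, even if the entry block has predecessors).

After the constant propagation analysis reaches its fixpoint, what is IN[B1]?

Answer: {a: -2, b: ⊤, c: ⊤, d: ⊤, e: ⊤, f: ⊤}

Derivation:
Converged values:
  B0: | IN=(all ⊤) | OUT={a:-2; rest ⊤}
  B1: | IN={a:-2; rest ⊤} | OUT={a:-8, e:4, f:4; rest ⊤}
  B2: | IN={a:-8, e:4, f:4; rest ⊤} | OUT={a:-8, f:4; rest ⊤}
  B3: | IN={a:-8, f:4; rest ⊤} | OUT={a:-8, b:1, c:1, f:4; rest ⊤}

Merge at B1: IN[B1] = OUT[B0] = {a: -2, b: ⊤, c: ⊤, d: ⊤, e: ⊤, f: ⊤}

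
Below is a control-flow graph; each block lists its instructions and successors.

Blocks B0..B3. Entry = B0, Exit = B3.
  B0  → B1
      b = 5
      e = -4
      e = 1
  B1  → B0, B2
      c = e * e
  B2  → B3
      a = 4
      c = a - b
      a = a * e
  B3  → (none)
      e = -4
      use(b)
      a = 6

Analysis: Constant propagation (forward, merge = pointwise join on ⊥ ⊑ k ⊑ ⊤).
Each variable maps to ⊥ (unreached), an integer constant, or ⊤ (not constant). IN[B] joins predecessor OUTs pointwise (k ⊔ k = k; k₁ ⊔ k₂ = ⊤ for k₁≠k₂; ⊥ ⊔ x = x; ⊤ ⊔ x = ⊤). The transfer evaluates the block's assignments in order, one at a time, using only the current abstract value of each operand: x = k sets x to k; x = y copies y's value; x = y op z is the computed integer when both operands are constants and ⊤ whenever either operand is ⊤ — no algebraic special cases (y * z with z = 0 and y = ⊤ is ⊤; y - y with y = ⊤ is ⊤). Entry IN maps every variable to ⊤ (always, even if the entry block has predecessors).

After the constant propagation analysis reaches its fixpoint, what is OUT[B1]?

Per-block solution:
  B0:  IN=(all ⊤)  OUT={b:5, e:1; rest ⊤}
  B1:  IN={b:5, e:1; rest ⊤}  OUT={b:5, c:1, e:1; rest ⊤}
  B2:  IN={b:5, c:1, e:1; rest ⊤}  OUT={a:4, b:5, c:-1, e:1; rest ⊤}
  B3:  IN={a:4, b:5, c:-1, e:1; rest ⊤}  OUT={a:6, b:5, c:-1, e:-4; rest ⊤}

Merge at B1: IN[B1] = OUT[B0] = {a: ⊤, b: 5, c: ⊤, d: ⊤, e: 1, f: ⊤}
Applying B1's transfer function to that IN value gives OUT[B1] (row B1 above).

Answer: {a: ⊤, b: 5, c: 1, d: ⊤, e: 1, f: ⊤}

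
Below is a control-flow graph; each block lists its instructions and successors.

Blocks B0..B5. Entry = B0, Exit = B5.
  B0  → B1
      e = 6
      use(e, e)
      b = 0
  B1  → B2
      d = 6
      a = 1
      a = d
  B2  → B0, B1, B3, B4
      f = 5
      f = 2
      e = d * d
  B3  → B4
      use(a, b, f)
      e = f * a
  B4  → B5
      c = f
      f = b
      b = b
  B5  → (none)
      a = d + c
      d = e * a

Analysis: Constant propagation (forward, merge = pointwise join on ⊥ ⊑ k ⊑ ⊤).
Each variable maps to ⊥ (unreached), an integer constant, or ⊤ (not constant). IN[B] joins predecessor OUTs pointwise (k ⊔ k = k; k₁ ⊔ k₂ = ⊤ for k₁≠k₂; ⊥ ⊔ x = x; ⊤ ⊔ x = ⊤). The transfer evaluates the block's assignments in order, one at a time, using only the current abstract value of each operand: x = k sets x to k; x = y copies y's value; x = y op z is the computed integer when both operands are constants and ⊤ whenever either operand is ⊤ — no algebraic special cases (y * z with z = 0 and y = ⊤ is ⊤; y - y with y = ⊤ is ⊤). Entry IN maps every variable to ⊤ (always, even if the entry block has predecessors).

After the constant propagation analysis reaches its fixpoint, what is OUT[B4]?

Per-block solution:
  B0:   IN=(all ⊤)   OUT={b:0, e:6; rest ⊤}
  B1:   IN={b:0; rest ⊤}   OUT={a:6, b:0, d:6; rest ⊤}
  B2:   IN={a:6, b:0, d:6; rest ⊤}   OUT={a:6, b:0, d:6, e:36, f:2; rest ⊤}
  B3:   IN={a:6, b:0, d:6, e:36, f:2; rest ⊤}   OUT={a:6, b:0, d:6, e:12, f:2; rest ⊤}
  B4:   IN={a:6, b:0, d:6, f:2; rest ⊤}   OUT={a:6, b:0, c:2, d:6, f:0; rest ⊤}
  B5:   IN={a:6, b:0, c:2, d:6, f:0; rest ⊤}   OUT={a:8, b:0, c:2, f:0; rest ⊤}

Merge at B4: IN[B4] = OUT[B2] ⊔ OUT[B3] = {a: 6, b: 0, c: ⊤, d: 6, e: ⊤, f: 2}
Applying B4's transfer function to that IN value gives OUT[B4] (row B4 above).

Answer: {a: 6, b: 0, c: 2, d: 6, e: ⊤, f: 0}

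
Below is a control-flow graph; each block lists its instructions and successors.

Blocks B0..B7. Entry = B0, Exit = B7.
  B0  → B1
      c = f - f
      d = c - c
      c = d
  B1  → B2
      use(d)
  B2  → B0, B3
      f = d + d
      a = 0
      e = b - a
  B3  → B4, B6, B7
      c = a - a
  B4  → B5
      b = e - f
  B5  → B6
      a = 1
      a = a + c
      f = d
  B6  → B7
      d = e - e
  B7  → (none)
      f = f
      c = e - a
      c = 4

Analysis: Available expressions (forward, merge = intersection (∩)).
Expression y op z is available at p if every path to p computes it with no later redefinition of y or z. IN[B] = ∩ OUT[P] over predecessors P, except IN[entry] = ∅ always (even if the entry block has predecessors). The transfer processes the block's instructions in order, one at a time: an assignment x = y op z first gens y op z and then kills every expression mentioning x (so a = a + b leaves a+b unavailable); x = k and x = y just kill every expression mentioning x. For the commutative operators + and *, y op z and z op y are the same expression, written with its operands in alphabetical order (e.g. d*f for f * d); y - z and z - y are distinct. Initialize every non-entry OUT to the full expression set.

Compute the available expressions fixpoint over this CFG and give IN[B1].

Converged values:
  B0:   IN={}   OUT={f-f}
  B1:   IN={f-f}   OUT={f-f}
  B2:   IN={f-f}   OUT={b-a, d+d}
  B3:   IN={b-a, d+d}   OUT={a-a, b-a, d+d}
  B4:   IN={a-a, b-a, d+d}   OUT={a-a, d+d, e-f}
  B5:   IN={a-a, d+d, e-f}   OUT={d+d}
  B6:   IN={d+d}   OUT={e-e}
  B7:   IN={}   OUT={e-a}

Merge at B1: IN[B1] = OUT[B0] = {f-f}

Answer: {f-f}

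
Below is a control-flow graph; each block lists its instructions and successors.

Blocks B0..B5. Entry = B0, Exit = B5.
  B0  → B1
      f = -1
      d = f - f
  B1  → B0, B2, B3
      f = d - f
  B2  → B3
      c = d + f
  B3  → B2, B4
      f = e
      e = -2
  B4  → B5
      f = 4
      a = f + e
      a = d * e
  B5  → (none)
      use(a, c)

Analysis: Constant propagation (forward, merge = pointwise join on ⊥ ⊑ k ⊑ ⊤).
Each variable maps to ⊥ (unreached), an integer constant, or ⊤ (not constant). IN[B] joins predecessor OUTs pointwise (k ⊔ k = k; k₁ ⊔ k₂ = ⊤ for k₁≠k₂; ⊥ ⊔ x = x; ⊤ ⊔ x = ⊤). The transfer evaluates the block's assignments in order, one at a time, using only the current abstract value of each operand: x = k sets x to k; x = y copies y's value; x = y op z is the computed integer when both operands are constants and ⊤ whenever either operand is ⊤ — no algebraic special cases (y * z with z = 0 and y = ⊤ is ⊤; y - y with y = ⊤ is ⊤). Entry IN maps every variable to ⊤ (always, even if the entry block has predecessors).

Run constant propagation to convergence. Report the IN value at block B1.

Answer: {a: ⊤, b: ⊤, c: ⊤, d: 0, e: ⊤, f: -1}

Working:
Per-block solution:
  B0:  IN=(all ⊤)  OUT={d:0, f:-1; rest ⊤}
  B1:  IN={d:0, f:-1; rest ⊤}  OUT={d:0, f:1; rest ⊤}
  B2:  IN={d:0; rest ⊤}  OUT={d:0; rest ⊤}
  B3:  IN={d:0; rest ⊤}  OUT={d:0, e:-2; rest ⊤}
  B4:  IN={d:0, e:-2; rest ⊤}  OUT={a:0, d:0, e:-2, f:4; rest ⊤}
  B5:  IN={a:0, d:0, e:-2, f:4; rest ⊤}  OUT={a:0, d:0, e:-2, f:4; rest ⊤}

Merge at B1: IN[B1] = OUT[B0] = {a: ⊤, b: ⊤, c: ⊤, d: 0, e: ⊤, f: -1}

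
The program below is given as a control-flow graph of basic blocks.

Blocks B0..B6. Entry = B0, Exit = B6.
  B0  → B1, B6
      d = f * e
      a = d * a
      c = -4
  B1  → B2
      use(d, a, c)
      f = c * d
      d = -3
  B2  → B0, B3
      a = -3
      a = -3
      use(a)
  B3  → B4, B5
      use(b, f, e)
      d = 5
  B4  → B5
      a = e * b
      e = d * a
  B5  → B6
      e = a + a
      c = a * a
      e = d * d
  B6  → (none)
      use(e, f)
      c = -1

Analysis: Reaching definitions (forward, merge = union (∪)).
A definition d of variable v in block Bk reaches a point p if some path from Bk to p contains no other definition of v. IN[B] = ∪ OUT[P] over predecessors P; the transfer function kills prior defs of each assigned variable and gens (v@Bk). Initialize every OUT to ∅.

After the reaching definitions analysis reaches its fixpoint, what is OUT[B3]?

Per-block solution:
  B0: | IN={a@B2, c@B0, d@B1, f@B1} | OUT={a@B0, c@B0, d@B0, f@B1}
  B1: | IN={a@B0, c@B0, d@B0, f@B1} | OUT={a@B0, c@B0, d@B1, f@B1}
  B2: | IN={a@B0, c@B0, d@B1, f@B1} | OUT={a@B2, c@B0, d@B1, f@B1}
  B3: | IN={a@B2, c@B0, d@B1, f@B1} | OUT={a@B2, c@B0, d@B3, f@B1}
  B4: | IN={a@B2, c@B0, d@B3, f@B1} | OUT={a@B4, c@B0, d@B3, e@B4, f@B1}
  B5: | IN={a@B2, a@B4, c@B0, d@B3, e@B4, f@B1} | OUT={a@B2, a@B4, c@B5, d@B3, e@B5, f@B1}
  B6: | IN={a@B0, a@B2, a@B4, c@B0, c@B5, d@B0, d@B3, e@B5, f@B1} | OUT={a@B0, a@B2, a@B4, c@B6, d@B0, d@B3, e@B5, f@B1}

Merge at B3: IN[B3] = OUT[B2] = {a@B2, c@B0, d@B1, f@B1}
Applying B3's transfer function to that IN value gives OUT[B3] (row B3 above).

Answer: {a@B2, c@B0, d@B3, f@B1}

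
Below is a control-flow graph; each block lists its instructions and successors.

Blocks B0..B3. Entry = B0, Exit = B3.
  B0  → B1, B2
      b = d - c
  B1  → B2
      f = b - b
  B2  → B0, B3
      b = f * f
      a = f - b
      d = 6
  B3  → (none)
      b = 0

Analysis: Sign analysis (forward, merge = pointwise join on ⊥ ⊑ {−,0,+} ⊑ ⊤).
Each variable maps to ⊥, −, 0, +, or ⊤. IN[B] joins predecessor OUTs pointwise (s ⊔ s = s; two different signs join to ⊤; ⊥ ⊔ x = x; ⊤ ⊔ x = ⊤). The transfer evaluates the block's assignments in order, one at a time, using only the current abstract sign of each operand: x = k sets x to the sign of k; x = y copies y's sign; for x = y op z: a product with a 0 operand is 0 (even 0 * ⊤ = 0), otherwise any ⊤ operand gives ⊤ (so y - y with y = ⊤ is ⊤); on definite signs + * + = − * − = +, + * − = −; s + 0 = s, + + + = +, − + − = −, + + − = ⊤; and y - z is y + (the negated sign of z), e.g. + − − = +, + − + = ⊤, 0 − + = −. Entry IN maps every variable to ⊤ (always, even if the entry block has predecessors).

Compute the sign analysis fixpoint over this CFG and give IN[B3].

Answer: {a: ⊤, b: ⊤, c: ⊤, d: +, e: ⊤, f: ⊤}

Derivation:
Fixpoint table:
  B0: | IN=(all ⊤) | OUT=(all ⊤)
  B1: | IN=(all ⊤) | OUT=(all ⊤)
  B2: | IN=(all ⊤) | OUT={d:+; rest ⊤}
  B3: | IN={d:+; rest ⊤} | OUT={b:0, d:+; rest ⊤}

Merge at B3: IN[B3] = OUT[B2] = {a: ⊤, b: ⊤, c: ⊤, d: +, e: ⊤, f: ⊤}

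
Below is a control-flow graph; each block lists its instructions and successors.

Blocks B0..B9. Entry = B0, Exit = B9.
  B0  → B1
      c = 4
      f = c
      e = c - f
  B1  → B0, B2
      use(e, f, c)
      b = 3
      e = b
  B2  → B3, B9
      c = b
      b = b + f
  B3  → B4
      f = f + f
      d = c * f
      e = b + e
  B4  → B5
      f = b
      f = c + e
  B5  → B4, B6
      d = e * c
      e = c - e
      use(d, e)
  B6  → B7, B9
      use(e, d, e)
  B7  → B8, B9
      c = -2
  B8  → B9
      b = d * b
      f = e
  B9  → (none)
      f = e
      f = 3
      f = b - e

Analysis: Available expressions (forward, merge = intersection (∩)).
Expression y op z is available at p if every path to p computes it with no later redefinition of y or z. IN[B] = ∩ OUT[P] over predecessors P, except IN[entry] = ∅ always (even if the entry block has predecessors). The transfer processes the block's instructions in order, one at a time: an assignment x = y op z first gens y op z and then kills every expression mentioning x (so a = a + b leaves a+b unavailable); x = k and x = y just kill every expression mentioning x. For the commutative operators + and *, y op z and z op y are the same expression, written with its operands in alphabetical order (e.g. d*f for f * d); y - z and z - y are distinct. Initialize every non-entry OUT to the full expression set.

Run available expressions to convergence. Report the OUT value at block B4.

Fixpoint table:
  B0:  IN={}  OUT={c-f}
  B1:  IN={c-f}  OUT={c-f}
  B2:  IN={c-f}  OUT={}
  B3:  IN={}  OUT={c*f}
  B4:  IN={}  OUT={c+e}
  B5:  IN={c+e}  OUT={}
  B6:  IN={}  OUT={}
  B7:  IN={}  OUT={}
  B8:  IN={}  OUT={}
  B9:  IN={}  OUT={b-e}

Merge at B4: IN[B4] = OUT[B3] ∩ OUT[B5] = {}
Applying B4's transfer function to that IN value gives OUT[B4] (row B4 above).

Answer: {c+e}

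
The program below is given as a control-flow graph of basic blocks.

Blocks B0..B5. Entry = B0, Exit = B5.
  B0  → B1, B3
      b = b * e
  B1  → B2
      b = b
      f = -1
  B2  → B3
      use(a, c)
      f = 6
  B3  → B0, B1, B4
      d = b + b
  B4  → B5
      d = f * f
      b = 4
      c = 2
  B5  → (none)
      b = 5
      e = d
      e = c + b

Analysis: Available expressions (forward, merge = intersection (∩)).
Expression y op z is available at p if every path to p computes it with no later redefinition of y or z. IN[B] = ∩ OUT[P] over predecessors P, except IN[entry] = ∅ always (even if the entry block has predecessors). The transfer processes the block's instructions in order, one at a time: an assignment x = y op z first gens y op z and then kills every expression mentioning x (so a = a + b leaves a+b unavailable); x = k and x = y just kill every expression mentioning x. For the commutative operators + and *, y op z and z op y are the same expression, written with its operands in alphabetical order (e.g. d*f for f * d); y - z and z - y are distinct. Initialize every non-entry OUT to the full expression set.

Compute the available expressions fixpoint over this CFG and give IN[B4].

Answer: {b+b}

Working:
Converged values:
  B0: | IN={} | OUT={}
  B1: | IN={} | OUT={}
  B2: | IN={} | OUT={}
  B3: | IN={} | OUT={b+b}
  B4: | IN={b+b} | OUT={f*f}
  B5: | IN={f*f} | OUT={b+c, f*f}

Merge at B4: IN[B4] = OUT[B3] = {b+b}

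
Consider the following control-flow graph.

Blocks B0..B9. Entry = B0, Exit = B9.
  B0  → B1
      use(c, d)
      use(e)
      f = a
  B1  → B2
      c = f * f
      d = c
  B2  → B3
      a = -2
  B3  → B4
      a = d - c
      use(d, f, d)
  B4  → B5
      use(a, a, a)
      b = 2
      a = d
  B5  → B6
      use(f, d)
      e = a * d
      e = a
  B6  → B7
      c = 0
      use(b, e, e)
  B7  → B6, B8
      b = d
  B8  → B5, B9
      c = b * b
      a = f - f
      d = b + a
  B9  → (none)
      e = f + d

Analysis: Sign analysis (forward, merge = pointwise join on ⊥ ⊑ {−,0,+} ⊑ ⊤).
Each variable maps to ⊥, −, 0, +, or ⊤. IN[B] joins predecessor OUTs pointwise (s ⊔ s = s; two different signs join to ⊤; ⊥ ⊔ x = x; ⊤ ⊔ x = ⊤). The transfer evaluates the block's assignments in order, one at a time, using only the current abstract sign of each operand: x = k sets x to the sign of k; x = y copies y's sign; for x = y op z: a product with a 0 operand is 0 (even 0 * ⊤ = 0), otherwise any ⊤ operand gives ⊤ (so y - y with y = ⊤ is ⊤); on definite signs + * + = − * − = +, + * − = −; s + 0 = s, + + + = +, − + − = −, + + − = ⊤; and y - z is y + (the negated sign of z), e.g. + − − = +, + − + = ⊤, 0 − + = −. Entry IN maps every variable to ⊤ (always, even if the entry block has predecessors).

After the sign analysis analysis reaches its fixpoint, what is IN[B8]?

Answer: {a: ⊤, b: ⊤, c: 0, d: ⊤, e: ⊤, f: ⊤}

Derivation:
Fixpoint table:
  B0:   IN=(all ⊤)   OUT=(all ⊤)
  B1:   IN=(all ⊤)   OUT=(all ⊤)
  B2:   IN=(all ⊤)   OUT={a:-; rest ⊤}
  B3:   IN={a:-; rest ⊤}   OUT=(all ⊤)
  B4:   IN=(all ⊤)   OUT={b:+; rest ⊤}
  B5:   IN=(all ⊤)   OUT=(all ⊤)
  B6:   IN=(all ⊤)   OUT={c:0; rest ⊤}
  B7:   IN={c:0; rest ⊤}   OUT={c:0; rest ⊤}
  B8:   IN={c:0; rest ⊤}   OUT=(all ⊤)
  B9:   IN=(all ⊤)   OUT=(all ⊤)

Merge at B8: IN[B8] = OUT[B7] = {a: ⊤, b: ⊤, c: 0, d: ⊤, e: ⊤, f: ⊤}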